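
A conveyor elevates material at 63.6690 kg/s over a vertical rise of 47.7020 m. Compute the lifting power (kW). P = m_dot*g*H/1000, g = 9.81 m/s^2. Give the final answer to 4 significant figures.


P = 63.6690 * 9.81 * 47.7020 / 1000
P = 29.79 kW


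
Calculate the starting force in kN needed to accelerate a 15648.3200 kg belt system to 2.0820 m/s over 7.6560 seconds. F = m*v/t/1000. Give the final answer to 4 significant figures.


F = 15648.3200 * 2.0820 / 7.6560 / 1000
F = 4.255 kN


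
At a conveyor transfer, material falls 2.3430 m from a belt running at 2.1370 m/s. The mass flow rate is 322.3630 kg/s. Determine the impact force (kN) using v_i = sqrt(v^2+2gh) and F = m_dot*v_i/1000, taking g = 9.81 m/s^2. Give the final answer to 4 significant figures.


v_i = sqrt(2.1370^2 + 2*9.81*2.3430) = 7.1089 m/s
F = 322.3630 * 7.1089 / 1000
F = 2.292 kN


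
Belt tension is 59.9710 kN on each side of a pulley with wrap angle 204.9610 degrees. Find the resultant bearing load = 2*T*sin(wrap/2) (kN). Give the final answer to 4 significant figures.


F = 2 * 59.9710 * sin(204.9610/2 deg)
F = 117.1 kN


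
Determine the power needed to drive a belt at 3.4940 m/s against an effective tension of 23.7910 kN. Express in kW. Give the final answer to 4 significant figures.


P = Te * v = 23.7910 * 3.4940
P = 83.13 kW


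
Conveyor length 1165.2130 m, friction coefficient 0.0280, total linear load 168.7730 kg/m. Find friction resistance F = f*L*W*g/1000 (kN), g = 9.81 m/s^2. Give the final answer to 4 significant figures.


F = 0.0280 * 1165.2130 * 168.7730 * 9.81 / 1000
F = 54.02 kN


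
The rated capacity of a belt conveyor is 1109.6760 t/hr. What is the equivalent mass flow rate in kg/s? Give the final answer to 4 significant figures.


m_dot = 1109.6760 * 1000 / 3600
m_dot = 308.2 kg/s


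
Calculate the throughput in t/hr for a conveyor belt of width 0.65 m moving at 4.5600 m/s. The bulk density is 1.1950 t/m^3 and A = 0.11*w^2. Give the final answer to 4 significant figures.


A = 0.11 * 0.65^2 = 0.046475 m^2
C = 0.046475 * 4.5600 * 1.1950 * 3600
C = 911.7 t/hr


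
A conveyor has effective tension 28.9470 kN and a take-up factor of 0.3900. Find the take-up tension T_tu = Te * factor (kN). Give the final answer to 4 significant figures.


T_tu = 28.9470 * 0.3900
T_tu = 11.29 kN


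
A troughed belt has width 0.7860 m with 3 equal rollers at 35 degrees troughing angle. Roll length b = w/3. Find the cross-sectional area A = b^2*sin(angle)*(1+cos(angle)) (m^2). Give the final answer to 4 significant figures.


b = 0.7860/3 = 0.262 m
A = 0.262^2 * sin(35 deg) * (1 + cos(35 deg))
A = 0.07162 m^2


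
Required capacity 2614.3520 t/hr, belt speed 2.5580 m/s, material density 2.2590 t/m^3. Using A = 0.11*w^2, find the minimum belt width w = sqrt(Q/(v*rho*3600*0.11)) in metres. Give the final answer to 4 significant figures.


A_req = 2614.3520 / (2.5580 * 2.2590 * 3600) = 0.125674 m^2
w = sqrt(0.125674 / 0.11)
w = 1.069 m


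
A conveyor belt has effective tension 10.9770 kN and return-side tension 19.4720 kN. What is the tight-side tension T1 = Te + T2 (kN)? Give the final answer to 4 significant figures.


T1 = Te + T2 = 10.9770 + 19.4720
T1 = 30.45 kN


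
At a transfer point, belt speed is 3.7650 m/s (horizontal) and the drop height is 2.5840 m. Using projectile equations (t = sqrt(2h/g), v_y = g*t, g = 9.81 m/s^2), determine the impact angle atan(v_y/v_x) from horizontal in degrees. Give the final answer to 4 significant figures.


t = sqrt(2*2.5840/9.81) = 0.725816 s
v_y = 9.81 * 0.725816 = 7.12025 m/s
angle = atan(7.12025 / 3.7650) = 62.13 deg


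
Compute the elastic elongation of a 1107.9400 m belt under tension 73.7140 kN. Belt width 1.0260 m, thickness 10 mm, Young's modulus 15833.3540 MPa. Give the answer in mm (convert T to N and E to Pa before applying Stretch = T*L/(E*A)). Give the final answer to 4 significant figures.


A = 1.0260 * 0.01 = 0.01026 m^2
Stretch = 73.7140*1000 * 1107.9400 / (15833.3540e6 * 0.01026) * 1000
Stretch = 502.7 mm


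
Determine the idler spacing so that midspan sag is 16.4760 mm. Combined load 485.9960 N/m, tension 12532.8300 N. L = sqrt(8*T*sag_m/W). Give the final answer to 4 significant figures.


sag = 16.4760/1000 = 0.016476 m
L = sqrt(8 * 12532.8300 * 0.016476 / 485.9960)
L = 1.844 m


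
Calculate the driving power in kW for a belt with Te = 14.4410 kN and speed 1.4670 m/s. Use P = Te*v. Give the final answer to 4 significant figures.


P = Te * v = 14.4410 * 1.4670
P = 21.18 kW


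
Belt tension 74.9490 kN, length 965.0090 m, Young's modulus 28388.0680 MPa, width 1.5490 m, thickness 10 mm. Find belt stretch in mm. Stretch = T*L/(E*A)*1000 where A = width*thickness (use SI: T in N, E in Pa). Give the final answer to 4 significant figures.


A = 1.5490 * 0.01 = 0.01549 m^2
Stretch = 74.9490*1000 * 965.0090 / (28388.0680e6 * 0.01549) * 1000
Stretch = 164.5 mm


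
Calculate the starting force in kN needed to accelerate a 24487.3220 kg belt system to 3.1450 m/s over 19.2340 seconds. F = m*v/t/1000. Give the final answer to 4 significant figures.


F = 24487.3220 * 3.1450 / 19.2340 / 1000
F = 4.004 kN


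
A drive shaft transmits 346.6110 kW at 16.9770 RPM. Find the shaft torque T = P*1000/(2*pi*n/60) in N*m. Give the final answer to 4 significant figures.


omega = 2*pi*16.9770/60 = 1.77783 rad/s
T = 346.6110*1000 / 1.77783
T = 195000 N*m


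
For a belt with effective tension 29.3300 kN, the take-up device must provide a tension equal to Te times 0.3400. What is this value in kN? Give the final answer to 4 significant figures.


T_tu = 29.3300 * 0.3400
T_tu = 9.972 kN


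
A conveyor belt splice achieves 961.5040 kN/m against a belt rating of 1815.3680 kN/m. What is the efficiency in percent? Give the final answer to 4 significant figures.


Eff = 961.5040 / 1815.3680 * 100
Eff = 52.96 %


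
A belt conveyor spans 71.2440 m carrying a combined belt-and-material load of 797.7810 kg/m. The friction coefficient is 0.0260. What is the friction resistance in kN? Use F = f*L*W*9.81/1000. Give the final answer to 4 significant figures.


F = 0.0260 * 71.2440 * 797.7810 * 9.81 / 1000
F = 14.50 kN


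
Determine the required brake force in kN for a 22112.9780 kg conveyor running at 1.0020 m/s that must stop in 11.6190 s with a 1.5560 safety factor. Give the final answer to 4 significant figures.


F = 22112.9780 * 1.0020 / 11.6190 * 1.5560 / 1000
F = 2.967 kN


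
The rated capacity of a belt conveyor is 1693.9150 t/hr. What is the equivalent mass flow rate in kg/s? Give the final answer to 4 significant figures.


m_dot = 1693.9150 * 1000 / 3600
m_dot = 470.5 kg/s


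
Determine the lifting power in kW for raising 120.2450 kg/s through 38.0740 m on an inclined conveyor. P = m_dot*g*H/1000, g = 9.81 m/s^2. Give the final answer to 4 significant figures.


P = 120.2450 * 9.81 * 38.0740 / 1000
P = 44.91 kW


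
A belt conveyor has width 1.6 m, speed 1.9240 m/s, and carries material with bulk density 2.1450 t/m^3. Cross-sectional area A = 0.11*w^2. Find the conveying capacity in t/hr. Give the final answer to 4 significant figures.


A = 0.11 * 1.6^2 = 0.2816 m^2
C = 0.2816 * 1.9240 * 2.1450 * 3600
C = 4184 t/hr


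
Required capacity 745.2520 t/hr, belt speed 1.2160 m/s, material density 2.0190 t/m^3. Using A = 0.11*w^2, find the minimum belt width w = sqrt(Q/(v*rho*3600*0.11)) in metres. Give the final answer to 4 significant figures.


A_req = 745.2520 / (1.2160 * 2.0190 * 3600) = 0.08432 m^2
w = sqrt(0.08432 / 0.11)
w = 0.8755 m


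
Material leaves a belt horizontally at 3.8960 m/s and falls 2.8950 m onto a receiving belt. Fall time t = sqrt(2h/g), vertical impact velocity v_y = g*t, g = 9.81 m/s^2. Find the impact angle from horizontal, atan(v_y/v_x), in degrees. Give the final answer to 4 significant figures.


t = sqrt(2*2.8950/9.81) = 0.768254 s
v_y = 9.81 * 0.768254 = 7.53657 m/s
angle = atan(7.53657 / 3.8960) = 62.66 deg


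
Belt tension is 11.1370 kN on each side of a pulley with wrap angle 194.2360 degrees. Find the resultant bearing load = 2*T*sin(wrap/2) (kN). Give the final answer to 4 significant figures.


F = 2 * 11.1370 * sin(194.2360/2 deg)
F = 22.10 kN


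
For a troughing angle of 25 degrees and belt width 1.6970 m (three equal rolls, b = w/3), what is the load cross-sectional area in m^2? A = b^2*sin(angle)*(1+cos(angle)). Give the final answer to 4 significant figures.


b = 1.6970/3 = 0.565667 m
A = 0.565667^2 * sin(25 deg) * (1 + cos(25 deg))
A = 0.2578 m^2


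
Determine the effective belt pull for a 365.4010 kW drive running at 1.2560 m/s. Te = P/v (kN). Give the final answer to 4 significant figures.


Te = P / v = 365.4010 / 1.2560
Te = 290.9 kN


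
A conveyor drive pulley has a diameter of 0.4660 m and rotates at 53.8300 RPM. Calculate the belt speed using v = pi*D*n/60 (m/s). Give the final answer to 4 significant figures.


v = pi * 0.4660 * 53.8300 / 60
v = 1.313 m/s


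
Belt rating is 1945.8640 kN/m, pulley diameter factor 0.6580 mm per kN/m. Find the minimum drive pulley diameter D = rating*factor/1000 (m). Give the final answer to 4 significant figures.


D = 1945.8640 * 0.6580 / 1000
D = 1.280 m


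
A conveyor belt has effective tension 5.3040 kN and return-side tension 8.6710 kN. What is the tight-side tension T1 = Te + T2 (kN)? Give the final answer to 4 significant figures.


T1 = Te + T2 = 5.3040 + 8.6710
T1 = 13.97 kN


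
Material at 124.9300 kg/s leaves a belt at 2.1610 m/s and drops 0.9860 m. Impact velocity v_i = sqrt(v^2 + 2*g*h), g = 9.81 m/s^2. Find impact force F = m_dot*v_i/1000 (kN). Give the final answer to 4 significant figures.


v_i = sqrt(2.1610^2 + 2*9.81*0.9860) = 4.90053 m/s
F = 124.9300 * 4.90053 / 1000
F = 0.6122 kN


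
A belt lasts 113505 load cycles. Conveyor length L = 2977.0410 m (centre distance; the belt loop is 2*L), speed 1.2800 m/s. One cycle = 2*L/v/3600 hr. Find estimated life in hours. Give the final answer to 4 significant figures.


cycle_time = 2 * 2977.0410 / 1.2800 / 3600 = 1.29212 hr
life = 113505 * 1.29212 = 146700 hours


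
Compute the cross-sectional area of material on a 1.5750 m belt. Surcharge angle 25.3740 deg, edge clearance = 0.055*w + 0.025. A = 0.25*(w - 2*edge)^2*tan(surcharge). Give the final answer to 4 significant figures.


edge = 0.055*1.5750 + 0.025 = 0.111625 m
ew = 1.5750 - 2*0.111625 = 1.35175 m
A = 0.25 * 1.35175^2 * tan(25.3740 deg)
A = 0.2167 m^2


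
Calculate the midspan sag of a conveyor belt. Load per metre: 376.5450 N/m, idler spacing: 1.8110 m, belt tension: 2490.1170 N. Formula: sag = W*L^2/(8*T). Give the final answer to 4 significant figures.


sag = 376.5450 * 1.8110^2 / (8 * 2490.1170)
sag = 0.06199 m


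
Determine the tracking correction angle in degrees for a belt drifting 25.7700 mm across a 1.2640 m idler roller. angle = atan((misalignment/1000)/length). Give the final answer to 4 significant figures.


misalign_m = 25.7700 / 1000 = 0.025770 m
angle = atan(0.025770 / 1.2640)
angle = 1.168 deg


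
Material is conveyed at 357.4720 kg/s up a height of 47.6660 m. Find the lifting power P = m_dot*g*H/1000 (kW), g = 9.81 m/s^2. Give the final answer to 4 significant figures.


P = 357.4720 * 9.81 * 47.6660 / 1000
P = 167.2 kW


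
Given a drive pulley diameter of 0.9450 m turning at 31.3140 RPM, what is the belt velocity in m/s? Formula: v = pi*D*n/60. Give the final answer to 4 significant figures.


v = pi * 0.9450 * 31.3140 / 60
v = 1.549 m/s


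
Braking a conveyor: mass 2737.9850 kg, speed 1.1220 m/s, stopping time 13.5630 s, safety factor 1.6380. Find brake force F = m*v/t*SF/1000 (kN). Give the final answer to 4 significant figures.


F = 2737.9850 * 1.1220 / 13.5630 * 1.6380 / 1000
F = 0.3710 kN


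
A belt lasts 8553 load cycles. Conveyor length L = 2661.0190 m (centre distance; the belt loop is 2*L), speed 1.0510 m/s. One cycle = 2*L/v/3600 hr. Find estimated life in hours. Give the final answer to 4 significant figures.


cycle_time = 2 * 2661.0190 / 1.0510 / 3600 = 1.40661 hr
life = 8553 * 1.40661 = 12030 hours


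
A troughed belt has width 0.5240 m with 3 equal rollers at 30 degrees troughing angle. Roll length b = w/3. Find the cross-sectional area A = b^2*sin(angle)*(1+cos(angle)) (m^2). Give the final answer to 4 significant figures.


b = 0.5240/3 = 0.174667 m
A = 0.174667^2 * sin(30 deg) * (1 + cos(30 deg))
A = 0.02846 m^2


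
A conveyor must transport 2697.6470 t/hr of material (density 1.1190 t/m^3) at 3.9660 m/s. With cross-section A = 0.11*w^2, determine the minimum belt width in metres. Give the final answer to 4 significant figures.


A_req = 2697.6470 / (3.9660 * 1.1190 * 3600) = 0.16885 m^2
w = sqrt(0.16885 / 0.11)
w = 1.239 m


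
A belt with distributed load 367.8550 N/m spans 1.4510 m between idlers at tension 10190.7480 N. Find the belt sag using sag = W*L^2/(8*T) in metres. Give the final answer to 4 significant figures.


sag = 367.8550 * 1.4510^2 / (8 * 10190.7480)
sag = 0.009500 m


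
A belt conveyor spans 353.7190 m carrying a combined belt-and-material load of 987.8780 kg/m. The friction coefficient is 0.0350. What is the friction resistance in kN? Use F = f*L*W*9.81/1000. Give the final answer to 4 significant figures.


F = 0.0350 * 353.7190 * 987.8780 * 9.81 / 1000
F = 120.0 kN


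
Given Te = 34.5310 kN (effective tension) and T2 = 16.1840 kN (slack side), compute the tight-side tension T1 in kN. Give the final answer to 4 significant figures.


T1 = Te + T2 = 34.5310 + 16.1840
T1 = 50.72 kN


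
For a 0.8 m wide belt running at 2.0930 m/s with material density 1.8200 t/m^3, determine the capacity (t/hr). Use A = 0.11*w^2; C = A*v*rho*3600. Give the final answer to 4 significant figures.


A = 0.11 * 0.8^2 = 0.0704 m^2
C = 0.0704 * 2.0930 * 1.8200 * 3600
C = 965.4 t/hr


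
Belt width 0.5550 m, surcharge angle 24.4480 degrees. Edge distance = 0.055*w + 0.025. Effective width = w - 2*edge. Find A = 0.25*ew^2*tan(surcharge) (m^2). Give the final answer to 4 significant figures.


edge = 0.055*0.5550 + 0.025 = 0.055525 m
ew = 0.5550 - 2*0.055525 = 0.44395 m
A = 0.25 * 0.44395^2 * tan(24.4480 deg)
A = 0.02240 m^2


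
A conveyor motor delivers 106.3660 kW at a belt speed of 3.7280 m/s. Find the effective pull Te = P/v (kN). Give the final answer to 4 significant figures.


Te = P / v = 106.3660 / 3.7280
Te = 28.53 kN


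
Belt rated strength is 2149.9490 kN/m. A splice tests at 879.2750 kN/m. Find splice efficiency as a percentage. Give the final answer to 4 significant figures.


Eff = 879.2750 / 2149.9490 * 100
Eff = 40.90 %


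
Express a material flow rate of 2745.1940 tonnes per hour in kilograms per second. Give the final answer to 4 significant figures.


m_dot = 2745.1940 * 1000 / 3600
m_dot = 762.6 kg/s


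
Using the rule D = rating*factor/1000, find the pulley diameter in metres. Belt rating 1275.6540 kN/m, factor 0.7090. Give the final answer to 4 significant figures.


D = 1275.6540 * 0.7090 / 1000
D = 0.9044 m


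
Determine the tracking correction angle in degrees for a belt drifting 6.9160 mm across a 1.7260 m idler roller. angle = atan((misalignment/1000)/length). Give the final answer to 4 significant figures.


misalign_m = 6.9160 / 1000 = 0.006916 m
angle = atan(0.006916 / 1.7260)
angle = 0.2296 deg


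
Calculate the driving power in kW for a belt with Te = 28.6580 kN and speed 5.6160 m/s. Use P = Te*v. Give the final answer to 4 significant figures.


P = Te * v = 28.6580 * 5.6160
P = 160.9 kW


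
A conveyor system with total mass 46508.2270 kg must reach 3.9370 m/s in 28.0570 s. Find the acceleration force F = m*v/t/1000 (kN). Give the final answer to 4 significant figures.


F = 46508.2270 * 3.9370 / 28.0570 / 1000
F = 6.526 kN


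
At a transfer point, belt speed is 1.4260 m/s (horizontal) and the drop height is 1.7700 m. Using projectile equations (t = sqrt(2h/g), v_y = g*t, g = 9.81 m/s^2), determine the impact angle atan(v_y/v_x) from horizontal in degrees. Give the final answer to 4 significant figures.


t = sqrt(2*1.7700/9.81) = 0.600713 s
v_y = 9.81 * 0.600713 = 5.89299 m/s
angle = atan(5.89299 / 1.4260) = 76.40 deg


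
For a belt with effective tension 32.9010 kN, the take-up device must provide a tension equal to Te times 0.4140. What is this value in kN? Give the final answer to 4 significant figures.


T_tu = 32.9010 * 0.4140
T_tu = 13.62 kN


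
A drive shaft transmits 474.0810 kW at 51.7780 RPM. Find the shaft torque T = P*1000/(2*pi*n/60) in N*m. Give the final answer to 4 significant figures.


omega = 2*pi*51.7780/60 = 5.42218 rad/s
T = 474.0810*1000 / 5.42218
T = 87430 N*m


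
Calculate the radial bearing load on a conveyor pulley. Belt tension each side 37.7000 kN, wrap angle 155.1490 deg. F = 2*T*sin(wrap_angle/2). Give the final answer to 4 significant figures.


F = 2 * 37.7000 * sin(155.1490/2 deg)
F = 73.63 kN


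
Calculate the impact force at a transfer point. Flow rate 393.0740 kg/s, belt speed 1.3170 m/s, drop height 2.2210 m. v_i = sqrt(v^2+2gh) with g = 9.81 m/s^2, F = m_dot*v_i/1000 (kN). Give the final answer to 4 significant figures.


v_i = sqrt(1.3170^2 + 2*9.81*2.2210) = 6.73131 m/s
F = 393.0740 * 6.73131 / 1000
F = 2.646 kN


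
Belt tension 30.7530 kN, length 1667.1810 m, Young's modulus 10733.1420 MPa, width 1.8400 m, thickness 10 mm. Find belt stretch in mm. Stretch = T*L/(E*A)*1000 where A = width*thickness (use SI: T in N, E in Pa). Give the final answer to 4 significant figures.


A = 1.8400 * 0.01 = 0.01840 m^2
Stretch = 30.7530*1000 * 1667.1810 / (10733.1420e6 * 0.01840) * 1000
Stretch = 259.6 mm


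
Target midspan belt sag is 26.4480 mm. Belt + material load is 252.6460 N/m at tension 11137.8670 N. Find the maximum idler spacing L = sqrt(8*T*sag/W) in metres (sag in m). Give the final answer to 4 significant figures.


sag = 26.4480/1000 = 0.026448 m
L = sqrt(8 * 11137.8670 * 0.026448 / 252.6460)
L = 3.054 m


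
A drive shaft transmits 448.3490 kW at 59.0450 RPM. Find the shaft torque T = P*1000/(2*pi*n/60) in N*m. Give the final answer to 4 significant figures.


omega = 2*pi*59.0450/60 = 6.18318 rad/s
T = 448.3490*1000 / 6.18318
T = 72510 N*m


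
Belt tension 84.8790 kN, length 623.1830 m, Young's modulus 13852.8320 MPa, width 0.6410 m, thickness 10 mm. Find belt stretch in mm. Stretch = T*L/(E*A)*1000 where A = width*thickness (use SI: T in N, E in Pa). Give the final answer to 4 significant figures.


A = 0.6410 * 0.01 = 0.00641 m^2
Stretch = 84.8790*1000 * 623.1830 / (13852.8320e6 * 0.00641) * 1000
Stretch = 595.7 mm


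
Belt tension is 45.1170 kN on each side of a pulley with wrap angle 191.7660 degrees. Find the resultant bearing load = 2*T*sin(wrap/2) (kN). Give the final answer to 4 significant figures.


F = 2 * 45.1170 * sin(191.7660/2 deg)
F = 89.76 kN


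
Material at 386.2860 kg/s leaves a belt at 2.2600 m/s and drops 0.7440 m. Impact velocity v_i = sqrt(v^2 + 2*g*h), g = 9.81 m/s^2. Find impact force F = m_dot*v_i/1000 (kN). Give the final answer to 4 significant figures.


v_i = sqrt(2.2600^2 + 2*9.81*0.7440) = 4.43902 m/s
F = 386.2860 * 4.43902 / 1000
F = 1.715 kN


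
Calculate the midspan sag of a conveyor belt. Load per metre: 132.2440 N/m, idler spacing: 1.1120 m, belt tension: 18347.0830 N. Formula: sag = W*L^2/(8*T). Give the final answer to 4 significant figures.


sag = 132.2440 * 1.1120^2 / (8 * 18347.0830)
sag = 0.001114 m


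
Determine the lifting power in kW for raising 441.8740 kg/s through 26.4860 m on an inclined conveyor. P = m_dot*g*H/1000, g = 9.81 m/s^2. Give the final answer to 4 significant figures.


P = 441.8740 * 9.81 * 26.4860 / 1000
P = 114.8 kW


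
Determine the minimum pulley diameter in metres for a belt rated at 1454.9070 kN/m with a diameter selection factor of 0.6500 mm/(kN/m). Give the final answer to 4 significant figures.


D = 1454.9070 * 0.6500 / 1000
D = 0.9457 m


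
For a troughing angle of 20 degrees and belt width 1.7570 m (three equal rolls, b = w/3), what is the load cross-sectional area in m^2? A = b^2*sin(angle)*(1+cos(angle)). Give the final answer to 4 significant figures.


b = 1.7570/3 = 0.585667 m
A = 0.585667^2 * sin(20 deg) * (1 + cos(20 deg))
A = 0.2276 m^2


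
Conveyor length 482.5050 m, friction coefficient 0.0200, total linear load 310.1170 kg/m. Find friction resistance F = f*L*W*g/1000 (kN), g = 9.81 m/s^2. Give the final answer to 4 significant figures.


F = 0.0200 * 482.5050 * 310.1170 * 9.81 / 1000
F = 29.36 kN


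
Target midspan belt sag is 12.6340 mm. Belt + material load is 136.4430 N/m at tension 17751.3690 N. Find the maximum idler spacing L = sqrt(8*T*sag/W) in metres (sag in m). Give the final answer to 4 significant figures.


sag = 12.6340/1000 = 0.012634 m
L = sqrt(8 * 17751.3690 * 0.012634 / 136.4430)
L = 3.626 m


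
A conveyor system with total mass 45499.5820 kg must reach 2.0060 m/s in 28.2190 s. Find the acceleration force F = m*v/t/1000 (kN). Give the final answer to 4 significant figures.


F = 45499.5820 * 2.0060 / 28.2190 / 1000
F = 3.234 kN


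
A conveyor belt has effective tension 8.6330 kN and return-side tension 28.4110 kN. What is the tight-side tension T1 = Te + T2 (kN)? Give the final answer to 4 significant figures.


T1 = Te + T2 = 8.6330 + 28.4110
T1 = 37.04 kN


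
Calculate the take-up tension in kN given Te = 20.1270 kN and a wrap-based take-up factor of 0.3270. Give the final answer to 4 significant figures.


T_tu = 20.1270 * 0.3270
T_tu = 6.582 kN


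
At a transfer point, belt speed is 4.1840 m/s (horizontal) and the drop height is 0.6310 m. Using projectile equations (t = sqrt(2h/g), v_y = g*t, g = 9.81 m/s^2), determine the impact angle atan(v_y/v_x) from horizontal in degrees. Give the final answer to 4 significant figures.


t = sqrt(2*0.6310/9.81) = 0.35867 s
v_y = 9.81 * 0.35867 = 3.51855 m/s
angle = atan(3.51855 / 4.1840) = 40.06 deg


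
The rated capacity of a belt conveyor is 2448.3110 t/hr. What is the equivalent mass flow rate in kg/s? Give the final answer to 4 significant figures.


m_dot = 2448.3110 * 1000 / 3600
m_dot = 680.1 kg/s


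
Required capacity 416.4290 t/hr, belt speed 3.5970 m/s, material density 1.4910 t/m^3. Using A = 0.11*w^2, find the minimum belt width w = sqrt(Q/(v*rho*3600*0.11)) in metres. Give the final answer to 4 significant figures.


A_req = 416.4290 / (3.5970 * 1.4910 * 3600) = 0.0215685 m^2
w = sqrt(0.0215685 / 0.11)
w = 0.4428 m


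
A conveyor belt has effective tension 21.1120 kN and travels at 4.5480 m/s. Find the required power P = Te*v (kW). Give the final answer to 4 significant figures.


P = Te * v = 21.1120 * 4.5480
P = 96.02 kW


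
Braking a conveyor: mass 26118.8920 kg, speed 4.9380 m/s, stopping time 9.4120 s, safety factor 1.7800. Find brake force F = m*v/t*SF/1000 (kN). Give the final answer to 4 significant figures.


F = 26118.8920 * 4.9380 / 9.4120 * 1.7800 / 1000
F = 24.39 kN


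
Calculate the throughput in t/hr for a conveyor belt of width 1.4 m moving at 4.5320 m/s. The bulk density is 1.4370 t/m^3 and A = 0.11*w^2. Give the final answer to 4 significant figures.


A = 0.11 * 1.4^2 = 0.2156 m^2
C = 0.2156 * 4.5320 * 1.4370 * 3600
C = 5055 t/hr


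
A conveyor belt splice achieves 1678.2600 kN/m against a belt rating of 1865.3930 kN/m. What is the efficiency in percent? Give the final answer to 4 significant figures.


Eff = 1678.2600 / 1865.3930 * 100
Eff = 89.97 %


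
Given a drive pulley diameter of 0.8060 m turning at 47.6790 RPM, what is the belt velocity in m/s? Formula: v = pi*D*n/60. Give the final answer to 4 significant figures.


v = pi * 0.8060 * 47.6790 / 60
v = 2.012 m/s


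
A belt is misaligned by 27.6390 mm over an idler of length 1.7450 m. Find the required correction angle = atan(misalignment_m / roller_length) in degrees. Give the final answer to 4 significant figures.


misalign_m = 27.6390 / 1000 = 0.027639 m
angle = atan(0.027639 / 1.7450)
angle = 0.9074 deg


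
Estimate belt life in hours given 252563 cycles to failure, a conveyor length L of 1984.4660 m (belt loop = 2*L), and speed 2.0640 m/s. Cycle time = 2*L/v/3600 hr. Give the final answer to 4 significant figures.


cycle_time = 2 * 1984.4660 / 2.0640 / 3600 = 0.534148 hr
life = 252563 * 0.534148 = 134900 hours


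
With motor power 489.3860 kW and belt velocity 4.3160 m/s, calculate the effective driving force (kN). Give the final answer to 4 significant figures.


Te = P / v = 489.3860 / 4.3160
Te = 113.4 kN


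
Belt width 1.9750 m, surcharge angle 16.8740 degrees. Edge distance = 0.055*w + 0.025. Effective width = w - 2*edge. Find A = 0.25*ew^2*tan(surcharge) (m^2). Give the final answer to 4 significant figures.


edge = 0.055*1.9750 + 0.025 = 0.133625 m
ew = 1.9750 - 2*0.133625 = 1.70775 m
A = 0.25 * 1.70775^2 * tan(16.8740 deg)
A = 0.2212 m^2


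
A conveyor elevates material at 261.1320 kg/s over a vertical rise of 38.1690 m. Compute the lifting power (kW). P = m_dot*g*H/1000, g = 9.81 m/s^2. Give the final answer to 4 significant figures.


P = 261.1320 * 9.81 * 38.1690 / 1000
P = 97.78 kW


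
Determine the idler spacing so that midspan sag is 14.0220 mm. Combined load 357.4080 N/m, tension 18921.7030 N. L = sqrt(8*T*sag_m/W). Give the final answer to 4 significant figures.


sag = 14.0220/1000 = 0.014022 m
L = sqrt(8 * 18921.7030 * 0.014022 / 357.4080)
L = 2.437 m


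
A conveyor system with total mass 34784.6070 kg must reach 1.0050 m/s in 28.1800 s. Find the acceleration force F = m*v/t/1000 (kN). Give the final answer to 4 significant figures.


F = 34784.6070 * 1.0050 / 28.1800 / 1000
F = 1.241 kN


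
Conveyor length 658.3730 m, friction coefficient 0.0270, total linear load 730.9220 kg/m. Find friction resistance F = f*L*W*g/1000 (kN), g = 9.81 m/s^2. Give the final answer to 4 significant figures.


F = 0.0270 * 658.3730 * 730.9220 * 9.81 / 1000
F = 127.5 kN


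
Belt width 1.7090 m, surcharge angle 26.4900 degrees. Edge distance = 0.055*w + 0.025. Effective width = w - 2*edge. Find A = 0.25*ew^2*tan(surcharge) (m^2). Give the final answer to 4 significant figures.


edge = 0.055*1.7090 + 0.025 = 0.118995 m
ew = 1.7090 - 2*0.118995 = 1.47101 m
A = 0.25 * 1.47101^2 * tan(26.4900 deg)
A = 0.2696 m^2


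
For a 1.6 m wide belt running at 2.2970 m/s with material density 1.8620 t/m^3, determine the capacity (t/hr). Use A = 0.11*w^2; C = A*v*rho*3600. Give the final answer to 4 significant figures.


A = 0.11 * 1.6^2 = 0.2816 m^2
C = 0.2816 * 2.2970 * 1.8620 * 3600
C = 4336 t/hr


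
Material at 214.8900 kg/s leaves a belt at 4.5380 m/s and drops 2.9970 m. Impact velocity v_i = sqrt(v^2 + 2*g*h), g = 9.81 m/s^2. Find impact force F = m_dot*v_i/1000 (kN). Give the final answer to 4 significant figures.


v_i = sqrt(4.5380^2 + 2*9.81*2.9970) = 8.91036 m/s
F = 214.8900 * 8.91036 / 1000
F = 1.915 kN


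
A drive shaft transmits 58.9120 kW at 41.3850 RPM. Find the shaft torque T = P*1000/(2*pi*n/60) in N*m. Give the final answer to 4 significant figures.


omega = 2*pi*41.3850/60 = 4.33383 rad/s
T = 58.9120*1000 / 4.33383
T = 13590 N*m


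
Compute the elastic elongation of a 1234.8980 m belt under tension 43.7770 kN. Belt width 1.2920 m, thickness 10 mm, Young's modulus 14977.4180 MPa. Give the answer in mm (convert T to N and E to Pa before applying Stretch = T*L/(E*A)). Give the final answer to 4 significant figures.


A = 1.2920 * 0.01 = 0.01292 m^2
Stretch = 43.7770*1000 * 1234.8980 / (14977.4180e6 * 0.01292) * 1000
Stretch = 279.4 mm


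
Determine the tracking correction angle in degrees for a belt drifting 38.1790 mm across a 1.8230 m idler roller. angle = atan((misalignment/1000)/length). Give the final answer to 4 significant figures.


misalign_m = 38.1790 / 1000 = 0.038179 m
angle = atan(0.038179 / 1.8230)
angle = 1.200 deg


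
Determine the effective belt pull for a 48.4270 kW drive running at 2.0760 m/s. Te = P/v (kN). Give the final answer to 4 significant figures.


Te = P / v = 48.4270 / 2.0760
Te = 23.33 kN


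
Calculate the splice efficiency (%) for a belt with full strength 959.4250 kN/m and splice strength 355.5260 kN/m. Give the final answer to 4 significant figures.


Eff = 355.5260 / 959.4250 * 100
Eff = 37.06 %


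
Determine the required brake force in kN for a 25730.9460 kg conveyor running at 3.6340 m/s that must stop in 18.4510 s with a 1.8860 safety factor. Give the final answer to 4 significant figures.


F = 25730.9460 * 3.6340 / 18.4510 * 1.8860 / 1000
F = 9.558 kN


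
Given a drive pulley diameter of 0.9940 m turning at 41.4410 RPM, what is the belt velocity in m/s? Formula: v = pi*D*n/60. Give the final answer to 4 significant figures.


v = pi * 0.9940 * 41.4410 / 60
v = 2.157 m/s


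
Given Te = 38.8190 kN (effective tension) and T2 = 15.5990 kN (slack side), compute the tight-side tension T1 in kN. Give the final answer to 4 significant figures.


T1 = Te + T2 = 38.8190 + 15.5990
T1 = 54.42 kN


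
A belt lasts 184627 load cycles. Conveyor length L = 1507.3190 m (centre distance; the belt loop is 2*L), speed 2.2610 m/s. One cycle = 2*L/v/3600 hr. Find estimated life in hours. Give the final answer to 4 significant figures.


cycle_time = 2 * 1507.3190 / 2.2610 / 3600 = 0.370367 hr
life = 184627 * 0.370367 = 68380 hours


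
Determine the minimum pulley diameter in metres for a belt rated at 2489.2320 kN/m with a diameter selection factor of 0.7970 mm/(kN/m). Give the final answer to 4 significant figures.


D = 2489.2320 * 0.7970 / 1000
D = 1.984 m


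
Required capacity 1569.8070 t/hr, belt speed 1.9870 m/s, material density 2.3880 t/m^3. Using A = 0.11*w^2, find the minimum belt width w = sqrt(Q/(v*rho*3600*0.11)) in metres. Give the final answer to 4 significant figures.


A_req = 1569.8070 / (1.9870 * 2.3880 * 3600) = 0.0918992 m^2
w = sqrt(0.0918992 / 0.11)
w = 0.9140 m


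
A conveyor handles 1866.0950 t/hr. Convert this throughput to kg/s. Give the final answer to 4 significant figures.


m_dot = 1866.0950 * 1000 / 3600
m_dot = 518.4 kg/s


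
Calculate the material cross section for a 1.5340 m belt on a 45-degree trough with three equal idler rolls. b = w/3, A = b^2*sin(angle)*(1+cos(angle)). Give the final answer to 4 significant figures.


b = 1.5340/3 = 0.511333 m
A = 0.511333^2 * sin(45 deg) * (1 + cos(45 deg))
A = 0.3156 m^2


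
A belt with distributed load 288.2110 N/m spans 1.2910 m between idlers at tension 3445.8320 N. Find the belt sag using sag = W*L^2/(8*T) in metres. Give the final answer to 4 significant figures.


sag = 288.2110 * 1.2910^2 / (8 * 3445.8320)
sag = 0.01743 m


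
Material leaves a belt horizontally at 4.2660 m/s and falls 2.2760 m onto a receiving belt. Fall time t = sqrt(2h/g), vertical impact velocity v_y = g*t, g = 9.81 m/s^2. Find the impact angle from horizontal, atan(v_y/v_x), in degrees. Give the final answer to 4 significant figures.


t = sqrt(2*2.2760/9.81) = 0.681187 s
v_y = 9.81 * 0.681187 = 6.68244 m/s
angle = atan(6.68244 / 4.2660) = 57.45 deg


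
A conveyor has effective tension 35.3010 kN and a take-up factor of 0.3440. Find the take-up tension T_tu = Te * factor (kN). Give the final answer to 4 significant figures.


T_tu = 35.3010 * 0.3440
T_tu = 12.14 kN


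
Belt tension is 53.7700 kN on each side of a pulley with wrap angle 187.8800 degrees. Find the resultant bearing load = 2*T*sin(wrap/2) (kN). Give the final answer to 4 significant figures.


F = 2 * 53.7700 * sin(187.8800/2 deg)
F = 107.3 kN


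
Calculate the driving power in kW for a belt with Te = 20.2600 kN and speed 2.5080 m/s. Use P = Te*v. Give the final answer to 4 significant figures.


P = Te * v = 20.2600 * 2.5080
P = 50.81 kW


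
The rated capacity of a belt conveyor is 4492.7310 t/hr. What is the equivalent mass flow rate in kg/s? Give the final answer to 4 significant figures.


m_dot = 4492.7310 * 1000 / 3600
m_dot = 1248 kg/s


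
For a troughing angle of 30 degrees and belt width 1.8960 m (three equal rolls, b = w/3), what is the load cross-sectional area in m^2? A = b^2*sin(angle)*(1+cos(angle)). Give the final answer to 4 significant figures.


b = 1.8960/3 = 0.632 m
A = 0.632^2 * sin(30 deg) * (1 + cos(30 deg))
A = 0.3727 m^2


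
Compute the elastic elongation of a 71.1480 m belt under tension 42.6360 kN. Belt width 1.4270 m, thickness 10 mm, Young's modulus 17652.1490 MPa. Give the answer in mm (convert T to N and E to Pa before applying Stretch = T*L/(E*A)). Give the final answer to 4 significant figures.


A = 1.4270 * 0.01 = 0.01427 m^2
Stretch = 42.6360*1000 * 71.1480 / (17652.1490e6 * 0.01427) * 1000
Stretch = 12.04 mm


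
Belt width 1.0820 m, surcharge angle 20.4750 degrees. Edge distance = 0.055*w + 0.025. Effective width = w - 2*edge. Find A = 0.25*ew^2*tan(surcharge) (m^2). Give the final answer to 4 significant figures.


edge = 0.055*1.0820 + 0.025 = 0.08451 m
ew = 1.0820 - 2*0.08451 = 0.91298 m
A = 0.25 * 0.91298^2 * tan(20.4750 deg)
A = 0.07781 m^2


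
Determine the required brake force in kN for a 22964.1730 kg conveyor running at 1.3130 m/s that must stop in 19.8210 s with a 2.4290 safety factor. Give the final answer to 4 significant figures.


F = 22964.1730 * 1.3130 / 19.8210 * 2.4290 / 1000
F = 3.695 kN


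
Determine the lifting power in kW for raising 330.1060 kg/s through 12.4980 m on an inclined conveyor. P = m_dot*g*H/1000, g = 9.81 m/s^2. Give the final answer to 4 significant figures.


P = 330.1060 * 9.81 * 12.4980 / 1000
P = 40.47 kW


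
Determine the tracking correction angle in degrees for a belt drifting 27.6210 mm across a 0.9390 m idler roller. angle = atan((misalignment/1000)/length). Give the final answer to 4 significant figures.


misalign_m = 27.6210 / 1000 = 0.027621 m
angle = atan(0.027621 / 0.9390)
angle = 1.685 deg


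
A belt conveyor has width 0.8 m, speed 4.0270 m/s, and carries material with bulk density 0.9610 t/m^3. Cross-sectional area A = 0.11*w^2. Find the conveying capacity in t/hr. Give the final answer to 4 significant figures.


A = 0.11 * 0.8^2 = 0.0704 m^2
C = 0.0704 * 4.0270 * 0.9610 * 3600
C = 980.8 t/hr


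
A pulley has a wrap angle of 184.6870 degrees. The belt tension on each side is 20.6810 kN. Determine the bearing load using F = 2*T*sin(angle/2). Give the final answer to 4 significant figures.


F = 2 * 20.6810 * sin(184.6870/2 deg)
F = 41.33 kN


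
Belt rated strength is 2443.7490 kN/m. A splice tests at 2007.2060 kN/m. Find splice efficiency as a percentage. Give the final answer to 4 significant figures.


Eff = 2007.2060 / 2443.7490 * 100
Eff = 82.14 %


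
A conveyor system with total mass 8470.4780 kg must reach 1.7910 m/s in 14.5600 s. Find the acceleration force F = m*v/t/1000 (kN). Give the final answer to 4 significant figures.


F = 8470.4780 * 1.7910 / 14.5600 / 1000
F = 1.042 kN


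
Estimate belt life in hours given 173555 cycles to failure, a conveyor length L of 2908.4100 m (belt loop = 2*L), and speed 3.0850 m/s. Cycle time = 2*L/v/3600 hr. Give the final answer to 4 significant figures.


cycle_time = 2 * 2908.4100 / 3.0850 / 3600 = 0.523755 hr
life = 173555 * 0.523755 = 90900 hours


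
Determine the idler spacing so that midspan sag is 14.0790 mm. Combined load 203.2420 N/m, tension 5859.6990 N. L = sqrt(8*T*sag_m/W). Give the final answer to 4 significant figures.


sag = 14.0790/1000 = 0.014079 m
L = sqrt(8 * 5859.6990 * 0.014079 / 203.2420)
L = 1.802 m


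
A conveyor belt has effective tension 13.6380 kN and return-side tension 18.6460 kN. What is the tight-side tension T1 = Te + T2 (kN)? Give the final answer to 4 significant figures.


T1 = Te + T2 = 13.6380 + 18.6460
T1 = 32.28 kN


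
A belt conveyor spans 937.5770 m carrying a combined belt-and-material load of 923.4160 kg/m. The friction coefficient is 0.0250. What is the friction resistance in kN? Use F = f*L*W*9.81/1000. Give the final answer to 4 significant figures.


F = 0.0250 * 937.5770 * 923.4160 * 9.81 / 1000
F = 212.3 kN


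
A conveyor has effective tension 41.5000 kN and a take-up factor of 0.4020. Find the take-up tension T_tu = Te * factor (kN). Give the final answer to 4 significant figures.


T_tu = 41.5000 * 0.4020
T_tu = 16.68 kN


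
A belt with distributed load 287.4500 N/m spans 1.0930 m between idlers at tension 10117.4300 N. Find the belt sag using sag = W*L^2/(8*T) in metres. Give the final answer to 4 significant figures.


sag = 287.4500 * 1.0930^2 / (8 * 10117.4300)
sag = 0.004243 m


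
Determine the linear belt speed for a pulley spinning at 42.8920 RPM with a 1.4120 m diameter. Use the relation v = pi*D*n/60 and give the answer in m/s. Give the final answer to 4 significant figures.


v = pi * 1.4120 * 42.8920 / 60
v = 3.171 m/s


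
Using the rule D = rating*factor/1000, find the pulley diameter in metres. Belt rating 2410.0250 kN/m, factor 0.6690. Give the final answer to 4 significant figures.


D = 2410.0250 * 0.6690 / 1000
D = 1.612 m


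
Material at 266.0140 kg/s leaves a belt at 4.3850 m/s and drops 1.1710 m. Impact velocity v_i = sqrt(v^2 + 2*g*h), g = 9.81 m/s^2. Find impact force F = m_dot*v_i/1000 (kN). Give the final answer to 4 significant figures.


v_i = sqrt(4.3850^2 + 2*9.81*1.1710) = 6.4964 m/s
F = 266.0140 * 6.4964 / 1000
F = 1.728 kN


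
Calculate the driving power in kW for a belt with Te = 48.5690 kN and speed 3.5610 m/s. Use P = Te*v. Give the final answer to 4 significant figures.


P = Te * v = 48.5690 * 3.5610
P = 173.0 kW


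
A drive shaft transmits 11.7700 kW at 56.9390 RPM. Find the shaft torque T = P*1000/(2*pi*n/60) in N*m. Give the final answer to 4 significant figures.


omega = 2*pi*56.9390/60 = 5.96264 rad/s
T = 11.7700*1000 / 5.96264
T = 1974 N*m


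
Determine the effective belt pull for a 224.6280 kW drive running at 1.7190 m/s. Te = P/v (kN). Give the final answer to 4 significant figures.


Te = P / v = 224.6280 / 1.7190
Te = 130.7 kN


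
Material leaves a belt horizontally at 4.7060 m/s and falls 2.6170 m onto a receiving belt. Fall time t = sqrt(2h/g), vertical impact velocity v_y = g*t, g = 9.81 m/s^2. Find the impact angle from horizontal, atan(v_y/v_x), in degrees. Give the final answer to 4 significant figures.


t = sqrt(2*2.6170/9.81) = 0.730436 s
v_y = 9.81 * 0.730436 = 7.16558 m/s
angle = atan(7.16558 / 4.7060) = 56.71 deg


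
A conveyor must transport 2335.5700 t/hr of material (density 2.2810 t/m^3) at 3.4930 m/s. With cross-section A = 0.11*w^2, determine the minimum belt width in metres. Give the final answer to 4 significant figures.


A_req = 2335.5700 / (3.4930 * 2.2810 * 3600) = 0.0814266 m^2
w = sqrt(0.0814266 / 0.11)
w = 0.8604 m


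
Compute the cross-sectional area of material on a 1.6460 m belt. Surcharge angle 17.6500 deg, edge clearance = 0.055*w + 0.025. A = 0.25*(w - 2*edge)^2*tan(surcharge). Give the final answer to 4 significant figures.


edge = 0.055*1.6460 + 0.025 = 0.11553 m
ew = 1.6460 - 2*0.11553 = 1.41494 m
A = 0.25 * 1.41494^2 * tan(17.6500 deg)
A = 0.1593 m^2


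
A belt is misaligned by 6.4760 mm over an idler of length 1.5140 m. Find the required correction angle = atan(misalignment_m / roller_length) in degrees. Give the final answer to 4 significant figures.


misalign_m = 6.4760 / 1000 = 0.006476 m
angle = atan(0.006476 / 1.5140)
angle = 0.2451 deg


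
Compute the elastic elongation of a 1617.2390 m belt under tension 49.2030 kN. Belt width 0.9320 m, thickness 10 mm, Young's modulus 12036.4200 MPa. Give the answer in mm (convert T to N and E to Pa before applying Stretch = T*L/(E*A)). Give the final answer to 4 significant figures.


A = 0.9320 * 0.01 = 0.00932 m^2
Stretch = 49.2030*1000 * 1617.2390 / (12036.4200e6 * 0.00932) * 1000
Stretch = 709.3 mm
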